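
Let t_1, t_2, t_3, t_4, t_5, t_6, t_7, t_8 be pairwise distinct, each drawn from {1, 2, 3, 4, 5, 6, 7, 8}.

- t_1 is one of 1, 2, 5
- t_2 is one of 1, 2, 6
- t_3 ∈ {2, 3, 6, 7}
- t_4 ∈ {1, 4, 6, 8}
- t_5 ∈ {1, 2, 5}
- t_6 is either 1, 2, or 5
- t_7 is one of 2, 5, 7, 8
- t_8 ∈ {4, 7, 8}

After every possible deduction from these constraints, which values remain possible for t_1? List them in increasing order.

1, 2, 5

The 8 variables draw from only 8 values {1, 2, 3, 4, 5, 6, 7, 8}, so each is used; only t_3 can be 3, hence t_3 = 3.
t_1, t_5, t_6 share exactly the 3 values {1, 2, 5}; by pigeonhole those values go to them, so strike 1, 2, 5 from t_2, t_4, t_7.
t_2's domain is down to {6}, so t_2 = 6. Strike 6 from t_4.
No further eliminations apply; t_1 can still be any of 1, 2, 5.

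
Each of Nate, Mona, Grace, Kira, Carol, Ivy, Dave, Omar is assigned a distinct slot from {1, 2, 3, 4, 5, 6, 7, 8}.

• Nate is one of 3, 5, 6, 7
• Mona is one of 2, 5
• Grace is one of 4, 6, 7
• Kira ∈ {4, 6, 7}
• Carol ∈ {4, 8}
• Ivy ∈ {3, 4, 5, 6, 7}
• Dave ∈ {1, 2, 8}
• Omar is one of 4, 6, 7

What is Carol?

The 8 variables draw from only 8 values {1, 2, 3, 4, 5, 6, 7, 8}, so each is used; only Dave can be 1, hence Dave = 1.
Among the 7 still-open variables, 2 fits only Mona (and all 7 values in {2, 3, 4, 5, 6, 7, 8} must be used), so Mona = 2.
Among the 6 still-open variables, 8 fits only Carol (and all 6 values in {3, 4, 5, 6, 7, 8} must be used), so Carol = 8.

8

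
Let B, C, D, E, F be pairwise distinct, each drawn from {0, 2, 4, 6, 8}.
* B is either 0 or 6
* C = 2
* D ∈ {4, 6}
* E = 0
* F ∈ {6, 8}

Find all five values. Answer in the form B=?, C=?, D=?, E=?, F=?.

C must be 2 (only option left).
E has just one choice, so E = 0. Remove 0 from B.
B must be 6 (only option left). Eliminate 6 elsewhere: D, F.
D's domain is down to {4}, so D = 4.
F has just one choice, so F = 8.

B=6, C=2, D=4, E=0, F=8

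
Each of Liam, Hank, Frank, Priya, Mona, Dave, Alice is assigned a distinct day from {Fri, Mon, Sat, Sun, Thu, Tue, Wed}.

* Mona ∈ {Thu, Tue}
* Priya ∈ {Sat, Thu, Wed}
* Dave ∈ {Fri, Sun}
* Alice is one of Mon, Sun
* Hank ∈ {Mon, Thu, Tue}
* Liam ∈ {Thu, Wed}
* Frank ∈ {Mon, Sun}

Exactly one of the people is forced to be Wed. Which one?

The 7 variables draw from only 7 values {Fri, Mon, Sat, Sun, Thu, Tue, Wed}, so each is used; only Dave can be Fri, hence Dave = Fri.
The 6 still-open variables together cover exactly {Mon, Sat, Sun, Thu, Tue, Wed} — 6 values for 6 variables — and Sat appears only in Priya's list, so Priya = Sat.
Among the 5 still-open variables, Wed fits only Liam (and all 5 values in {Mon, Sun, Thu, Tue, Wed} must be used), so Liam = Wed.

Liam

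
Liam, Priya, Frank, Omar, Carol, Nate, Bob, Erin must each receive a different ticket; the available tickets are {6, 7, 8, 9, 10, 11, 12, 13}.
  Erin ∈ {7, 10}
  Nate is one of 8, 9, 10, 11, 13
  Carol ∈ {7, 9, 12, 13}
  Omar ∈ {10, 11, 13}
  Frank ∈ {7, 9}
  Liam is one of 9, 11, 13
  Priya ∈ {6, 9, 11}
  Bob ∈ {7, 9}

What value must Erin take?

10

The 8 variables together cover exactly {6, 7, 8, 9, 10, 11, 12, 13} — 8 values for 8 variables — and 6 appears only in Priya's list, so Priya = 6.
The 7 still-open variables together cover exactly {7, 8, 9, 10, 11, 12, 13} — 7 values for 7 variables — and 8 appears only in Nate's list, so Nate = 8.
Among the 6 still-open variables, 12 fits only Carol (and all 6 values in {7, 9, 10, 11, 12, 13} must be used), so Carol = 12.
Frank and Bob share exactly the 2 values {7, 9}; by pigeonhole those values go to them, so strike 7, 9 from Liam, Erin.
So Erin = 10.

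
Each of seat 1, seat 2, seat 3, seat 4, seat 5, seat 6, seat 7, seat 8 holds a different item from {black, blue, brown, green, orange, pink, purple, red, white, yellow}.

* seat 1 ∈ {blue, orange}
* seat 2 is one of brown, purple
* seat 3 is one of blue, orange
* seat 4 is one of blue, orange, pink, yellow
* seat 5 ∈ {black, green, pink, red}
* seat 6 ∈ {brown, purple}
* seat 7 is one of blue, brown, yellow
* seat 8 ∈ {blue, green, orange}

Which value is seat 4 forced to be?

seat 1 and seat 3 share exactly the 2 values {blue, orange}; by pigeonhole those values go to them, so strike blue, orange from seat 4, seat 7, seat 8.
seat 8's domain is down to {green}, so seat 8 = green. So seat 5 can't be green.
seat 2 and seat 6 share exactly the 2 values {brown, purple}; by pigeonhole those values go to them, so strike brown, purple from seat 7.
seat 7's domain is down to {yellow}, so seat 7 = yellow. So seat 4 can't be yellow.
So seat 4 = pink.

pink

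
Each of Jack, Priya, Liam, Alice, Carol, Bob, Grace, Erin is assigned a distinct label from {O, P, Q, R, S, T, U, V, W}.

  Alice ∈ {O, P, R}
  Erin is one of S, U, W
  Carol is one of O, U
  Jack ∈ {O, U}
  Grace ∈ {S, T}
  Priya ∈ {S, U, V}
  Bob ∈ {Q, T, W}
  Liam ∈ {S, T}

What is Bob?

Jack and Carol between them cover only {O, U} — a naked pair. Remove those values from Priya, Alice, Erin.
The 2 variables Liam and Grace are confined to {S, T}, which locks those values in; drop them from Priya, Bob, Erin.
Priya's domain is down to {V}, so Priya = V.
Erin's domain is down to {W}, so Erin = W. So Bob can't be W.
So Bob = Q.

Q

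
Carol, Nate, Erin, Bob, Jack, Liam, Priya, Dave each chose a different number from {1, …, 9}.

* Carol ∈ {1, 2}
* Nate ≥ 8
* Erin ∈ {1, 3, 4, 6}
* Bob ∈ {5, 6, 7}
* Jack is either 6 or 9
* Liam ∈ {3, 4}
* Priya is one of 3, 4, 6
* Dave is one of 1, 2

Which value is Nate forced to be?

Carol and Dave between them cover only {1, 2} — a naked pair. Remove those values from Erin.
Erin, Liam, Priya share exactly the 3 values {3, 4, 6}; by pigeonhole those values go to them, so strike 3, 4, 6 from Bob, Jack.
Jack's domain is down to {9}, so Jack = 9. So Nate can't be 9.
So Nate = 8.

8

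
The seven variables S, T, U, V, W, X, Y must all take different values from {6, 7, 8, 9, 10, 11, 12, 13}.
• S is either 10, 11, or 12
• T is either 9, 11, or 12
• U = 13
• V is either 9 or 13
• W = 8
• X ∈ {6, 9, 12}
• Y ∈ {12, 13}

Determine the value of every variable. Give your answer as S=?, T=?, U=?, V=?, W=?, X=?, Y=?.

U must be 13 (only option left). Strike 13 from V, Y.
V's domain is down to {9}, so V = 9. So T, X can't be 9.
W has just one choice, so W = 8.
Y must be 12 (only option left). Remove 12 from S, T, X.
T has just one choice, so T = 11. Strike 11 from S.
X's domain is down to {6}, so X = 6.
That leaves S = 10.

S=10, T=11, U=13, V=9, W=8, X=6, Y=12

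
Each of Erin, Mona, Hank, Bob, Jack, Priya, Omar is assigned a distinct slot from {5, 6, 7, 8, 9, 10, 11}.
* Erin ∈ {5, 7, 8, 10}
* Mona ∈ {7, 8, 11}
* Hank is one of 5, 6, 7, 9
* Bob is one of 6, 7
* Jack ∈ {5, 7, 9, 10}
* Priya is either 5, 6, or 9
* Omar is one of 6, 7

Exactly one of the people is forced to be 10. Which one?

The 7 variables together cover exactly {5, 6, 7, 8, 9, 10, 11} — 7 values for 7 variables — and 11 appears only in Mona's list, so Mona = 11.
Among the 6 still-open variables, 8 fits only Erin (and all 6 values in {5, 6, 7, 8, 9, 10} must be used), so Erin = 8.
The 5 still-open variables draw from only 5 values {5, 6, 7, 9, 10}, so each is used; only Jack can be 10, hence Jack = 10.

Jack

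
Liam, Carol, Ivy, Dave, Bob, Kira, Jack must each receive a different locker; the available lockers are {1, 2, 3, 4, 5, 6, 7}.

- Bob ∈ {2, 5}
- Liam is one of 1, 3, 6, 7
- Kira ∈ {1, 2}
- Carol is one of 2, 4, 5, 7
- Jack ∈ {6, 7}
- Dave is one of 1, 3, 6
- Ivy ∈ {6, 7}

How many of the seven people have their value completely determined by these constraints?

3

The 7 variables draw from only 7 values {1, 2, 3, 4, 5, 6, 7}, so each is used; only Carol can be 4, hence Carol = 4.
Among the 6 still-open variables, 5 fits only Bob (and all 6 values in {1, 2, 3, 5, 6, 7} must be used), so Bob = 5.
The 5 still-open variables together cover exactly {1, 2, 3, 6, 7} — 5 values for 5 variables — and 2 appears only in Kira's list, so Kira = 2.
The 2 variables Ivy and Jack are confined to {6, 7}, which locks those values in; drop them from Liam, Dave.
Determined: Carol=4, Bob=5, Kira=2. The other people each still have more than one consistent value. That makes 3.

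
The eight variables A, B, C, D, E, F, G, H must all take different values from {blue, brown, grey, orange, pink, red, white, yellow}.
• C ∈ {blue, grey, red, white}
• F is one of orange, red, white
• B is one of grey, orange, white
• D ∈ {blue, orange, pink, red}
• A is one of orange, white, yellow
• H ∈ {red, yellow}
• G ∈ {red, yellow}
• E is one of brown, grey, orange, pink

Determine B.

grey

The 8 variables together cover exactly {blue, brown, grey, orange, pink, red, white, yellow} — 8 values for 8 variables — and brown appears only in E's list, so E = brown.
The 7 still-open variables draw from only 7 values {blue, grey, orange, pink, red, white, yellow}, so each is used; only D can be pink, hence D = pink.
The 6 still-open variables draw from only 6 values {blue, grey, orange, red, white, yellow}, so each is used; only C can be blue, hence C = blue.
The 5 still-open variables together cover exactly {grey, orange, red, white, yellow} — 5 values for 5 variables — and grey appears only in B's list, so B = grey.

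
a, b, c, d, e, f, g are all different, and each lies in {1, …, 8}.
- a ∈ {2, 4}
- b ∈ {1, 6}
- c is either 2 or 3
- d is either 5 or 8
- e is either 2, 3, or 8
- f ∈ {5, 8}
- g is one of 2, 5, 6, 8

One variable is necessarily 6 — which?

g

The 7 variables together cover exactly {1, 2, 3, 4, 5, 6, 8} — 7 values for 7 variables — and 1 appears only in b's list, so b = 1.
The 6 still-open variables together cover exactly {2, 3, 4, 5, 6, 8} — 6 values for 6 variables — and 4 appears only in a's list, so a = 4.
The 5 still-open variables draw from only 5 values {2, 3, 5, 6, 8}, so each is used; only g can be 6, hence g = 6.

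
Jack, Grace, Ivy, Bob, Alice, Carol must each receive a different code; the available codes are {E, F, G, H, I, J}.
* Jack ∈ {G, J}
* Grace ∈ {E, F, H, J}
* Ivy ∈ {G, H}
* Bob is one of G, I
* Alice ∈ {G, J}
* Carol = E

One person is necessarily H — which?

Ivy

Carol's domain is down to {E}, so Carol = E. Eliminate E elsewhere: Grace.
Among the 5 still-open variables, F fits only Grace (and all 5 values in {F, G, H, I, J} must be used), so Grace = F.
The 4 still-open variables draw from only 4 values {G, H, I, J}, so each is used; only Ivy can be H, hence Ivy = H.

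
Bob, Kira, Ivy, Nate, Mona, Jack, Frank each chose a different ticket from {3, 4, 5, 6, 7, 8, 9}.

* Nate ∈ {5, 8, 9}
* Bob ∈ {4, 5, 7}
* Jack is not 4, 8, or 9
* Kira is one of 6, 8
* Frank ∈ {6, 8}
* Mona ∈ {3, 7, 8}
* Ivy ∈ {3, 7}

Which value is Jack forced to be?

5

The 7 variables together cover exactly {3, 4, 5, 6, 7, 8, 9} — 7 values for 7 variables — and 4 appears only in Bob's list, so Bob = 4.
The 6 still-open variables together cover exactly {3, 5, 6, 7, 8, 9} — 6 values for 6 variables — and 9 appears only in Nate's list, so Nate = 9.
The 5 still-open variables together cover exactly {3, 5, 6, 7, 8} — 5 values for 5 variables — and 5 appears only in Jack's list, so Jack = 5.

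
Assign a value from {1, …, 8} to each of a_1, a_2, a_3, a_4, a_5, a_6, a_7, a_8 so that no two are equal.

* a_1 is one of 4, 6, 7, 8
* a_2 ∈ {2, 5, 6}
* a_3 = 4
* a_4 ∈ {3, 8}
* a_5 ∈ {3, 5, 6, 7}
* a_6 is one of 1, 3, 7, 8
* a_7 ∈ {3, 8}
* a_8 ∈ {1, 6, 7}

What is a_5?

a_3's domain is down to {4}, so a_3 = 4. Eliminate 4 elsewhere: a_1.
The 7 still-open variables together cover exactly {1, 2, 3, 5, 6, 7, 8} — 7 values for 7 variables — and 2 appears only in a_2's list, so a_2 = 2.
The 6 still-open variables together cover exactly {1, 3, 5, 6, 7, 8} — 6 values for 6 variables — and 5 appears only in a_5's list, so a_5 = 5.

5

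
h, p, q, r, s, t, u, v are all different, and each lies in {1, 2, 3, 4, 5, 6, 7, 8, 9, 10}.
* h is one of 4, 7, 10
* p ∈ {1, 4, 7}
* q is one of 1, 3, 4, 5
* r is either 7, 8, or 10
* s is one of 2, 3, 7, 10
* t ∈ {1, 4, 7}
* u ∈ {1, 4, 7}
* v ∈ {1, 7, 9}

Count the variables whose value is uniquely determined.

3

p, t, u between them cover only {1, 4, 7} — a naked triple. Remove those values from h, q, r, s, v.
h must be 10 (only option left). Strike 10 from r, s.
r's domain is down to {8}, so r = 8.
v's domain is down to {9}, so v = 9.
Determined: h=10, r=8, v=9. The other variables each still have more than one consistent value. That makes 3.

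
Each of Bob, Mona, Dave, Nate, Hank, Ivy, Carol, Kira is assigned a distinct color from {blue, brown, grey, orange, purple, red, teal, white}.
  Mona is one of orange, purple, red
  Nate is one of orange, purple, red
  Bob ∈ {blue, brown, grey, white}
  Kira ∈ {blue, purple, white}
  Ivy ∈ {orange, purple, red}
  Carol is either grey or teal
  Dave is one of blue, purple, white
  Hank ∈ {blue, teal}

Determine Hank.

The 8 variables draw from only 8 values {blue, brown, grey, orange, purple, red, teal, white}, so each is used; only Bob can be brown, hence Bob = brown.
The 7 still-open variables draw from only 7 values {blue, grey, orange, purple, red, teal, white}, so each is used; only Carol can be grey, hence Carol = grey.
The 6 still-open variables together cover exactly {blue, orange, purple, red, teal, white} — 6 values for 6 variables — and teal appears only in Hank's list, so Hank = teal.

teal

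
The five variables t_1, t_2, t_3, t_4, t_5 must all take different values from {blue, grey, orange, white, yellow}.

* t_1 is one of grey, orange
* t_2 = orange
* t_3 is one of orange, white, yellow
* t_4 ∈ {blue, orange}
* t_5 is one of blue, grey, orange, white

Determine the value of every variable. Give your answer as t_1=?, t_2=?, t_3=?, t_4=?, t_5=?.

t_2 must be orange (only option left). Remove orange from t_1, t_3, t_4, t_5.
t_4 must be blue (only option left). Eliminate blue elsewhere: t_5.
t_1's domain is down to {grey}, so t_1 = grey. Strike grey from t_5.
t_5's domain is down to {white}, so t_5 = white. Remove white from t_3.
That leaves t_3 = yellow.

t_1=grey, t_2=orange, t_3=yellow, t_4=blue, t_5=white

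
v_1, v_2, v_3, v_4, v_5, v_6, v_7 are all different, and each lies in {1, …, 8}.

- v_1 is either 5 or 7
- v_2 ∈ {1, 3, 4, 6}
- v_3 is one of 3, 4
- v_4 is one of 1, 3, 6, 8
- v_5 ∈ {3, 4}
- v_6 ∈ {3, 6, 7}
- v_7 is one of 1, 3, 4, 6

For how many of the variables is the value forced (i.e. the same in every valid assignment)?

The 7 variables together cover exactly {1, 3, 4, 5, 6, 7, 8} — 7 values for 7 variables — and 5 appears only in v_1's list, so v_1 = 5.
Among the 6 still-open variables, 7 fits only v_6 (and all 6 values in {1, 3, 4, 6, 7, 8} must be used), so v_6 = 7.
The 5 still-open variables together cover exactly {1, 3, 4, 6, 8} — 5 values for 5 variables — and 8 appears only in v_4's list, so v_4 = 8.
v_3 and v_5 between them cover only {3, 4} — a naked pair. Remove those values from v_2, v_7.
Determined: v_1=5, v_4=8, v_6=7. The other variables each still have more than one consistent value. That makes 3.

3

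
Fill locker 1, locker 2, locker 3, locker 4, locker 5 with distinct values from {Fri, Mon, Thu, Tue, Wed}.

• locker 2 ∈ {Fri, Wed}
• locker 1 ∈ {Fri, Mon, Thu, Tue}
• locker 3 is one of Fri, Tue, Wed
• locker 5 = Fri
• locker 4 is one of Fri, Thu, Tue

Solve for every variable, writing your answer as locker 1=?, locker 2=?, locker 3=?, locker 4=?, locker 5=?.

locker 1=Mon, locker 2=Wed, locker 3=Tue, locker 4=Thu, locker 5=Fri

locker 5 has just one choice, so locker 5 = Fri. So locker 1, locker 2, locker 3, locker 4 can't be Fri.
locker 2 has just one choice, so locker 2 = Wed. So locker 3 can't be Wed.
locker 3's domain is down to {Tue}, so locker 3 = Tue. So locker 1, locker 4 can't be Tue.
That leaves locker 4 = Thu. So locker 1 can't be Thu.
locker 1 must be Mon (only option left).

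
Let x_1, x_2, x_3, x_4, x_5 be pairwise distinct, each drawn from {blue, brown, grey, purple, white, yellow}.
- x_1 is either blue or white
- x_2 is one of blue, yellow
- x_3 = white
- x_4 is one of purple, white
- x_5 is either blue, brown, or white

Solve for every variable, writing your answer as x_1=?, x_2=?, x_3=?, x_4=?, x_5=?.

x_1=blue, x_2=yellow, x_3=white, x_4=purple, x_5=brown

x_3 must be white (only option left). Strike white from x_1, x_4, x_5.
x_4 must be purple (only option left).
x_1 must be blue (only option left). Remove blue from x_2, x_5.
That leaves x_2 = yellow.
x_5's domain is down to {brown}, so x_5 = brown.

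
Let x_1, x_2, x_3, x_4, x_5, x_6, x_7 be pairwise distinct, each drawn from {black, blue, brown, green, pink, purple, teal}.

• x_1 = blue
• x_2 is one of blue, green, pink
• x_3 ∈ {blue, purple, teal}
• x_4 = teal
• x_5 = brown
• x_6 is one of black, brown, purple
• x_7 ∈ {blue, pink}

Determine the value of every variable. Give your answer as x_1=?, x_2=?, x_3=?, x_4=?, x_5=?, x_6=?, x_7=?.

x_1=blue, x_2=green, x_3=purple, x_4=teal, x_5=brown, x_6=black, x_7=pink

x_1 has just one choice, so x_1 = blue. Remove blue from x_2, x_3, x_7.
x_4 must be teal (only option left). Remove teal from x_3.
x_5 has just one choice, so x_5 = brown. So x_6 can't be brown.
x_7 must be pink (only option left). Remove pink from x_2.
That leaves x_2 = green.
That leaves x_3 = purple. Remove purple from x_6.
x_6 must be black (only option left).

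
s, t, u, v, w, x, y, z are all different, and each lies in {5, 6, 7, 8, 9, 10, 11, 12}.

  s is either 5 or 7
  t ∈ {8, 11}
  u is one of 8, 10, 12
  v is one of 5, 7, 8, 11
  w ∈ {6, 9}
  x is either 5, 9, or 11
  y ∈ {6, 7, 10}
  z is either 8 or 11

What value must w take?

6

The 8 variables together cover exactly {5, 6, 7, 8, 9, 10, 11, 12} — 8 values for 8 variables — and 12 appears only in u's list, so u = 12.
The 7 still-open variables draw from only 7 values {5, 6, 7, 8, 9, 10, 11}, so each is used; only y can be 10, hence y = 10.
The 6 still-open variables draw from only 6 values {5, 6, 7, 8, 9, 11}, so each is used; only w can be 6, hence w = 6.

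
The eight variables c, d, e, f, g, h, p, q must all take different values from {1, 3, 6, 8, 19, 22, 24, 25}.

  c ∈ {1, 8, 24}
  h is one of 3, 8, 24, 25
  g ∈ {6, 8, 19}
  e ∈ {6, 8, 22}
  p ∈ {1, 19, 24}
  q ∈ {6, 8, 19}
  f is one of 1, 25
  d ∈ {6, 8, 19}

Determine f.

Among the 8 variables, 3 fits only h (and all 8 values in {1, 3, 6, 8, 19, 22, 24, 25} must be used), so h = 3.
Among the 7 still-open variables, 22 fits only e (and all 7 values in {1, 6, 8, 19, 22, 24, 25} must be used), so e = 22.
Among the 6 still-open variables, 25 fits only f (and all 6 values in {1, 6, 8, 19, 24, 25} must be used), so f = 25.

25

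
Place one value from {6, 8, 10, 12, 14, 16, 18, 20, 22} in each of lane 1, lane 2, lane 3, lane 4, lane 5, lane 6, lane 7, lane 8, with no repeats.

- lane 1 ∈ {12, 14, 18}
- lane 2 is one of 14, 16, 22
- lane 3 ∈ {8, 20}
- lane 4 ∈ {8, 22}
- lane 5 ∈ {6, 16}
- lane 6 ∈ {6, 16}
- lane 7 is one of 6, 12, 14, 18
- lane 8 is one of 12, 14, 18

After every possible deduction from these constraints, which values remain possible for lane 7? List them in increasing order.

12, 14, 18

The 8 variables draw from only 8 values {6, 8, 12, 14, 16, 18, 20, 22}, so each is used; only lane 3 can be 20, hence lane 3 = 20.
Among the 7 still-open variables, 8 fits only lane 4 (and all 7 values in {6, 8, 12, 14, 16, 18, 22} must be used), so lane 4 = 8.
The 6 still-open variables draw from only 6 values {6, 12, 14, 16, 18, 22}, so each is used; only lane 2 can be 22, hence lane 2 = 22.
The 2 variables lane 5 and lane 6 are confined to {6, 16}, which locks those values in; drop them from lane 7.
No further eliminations apply; lane 7 can still be any of 12, 14, 18.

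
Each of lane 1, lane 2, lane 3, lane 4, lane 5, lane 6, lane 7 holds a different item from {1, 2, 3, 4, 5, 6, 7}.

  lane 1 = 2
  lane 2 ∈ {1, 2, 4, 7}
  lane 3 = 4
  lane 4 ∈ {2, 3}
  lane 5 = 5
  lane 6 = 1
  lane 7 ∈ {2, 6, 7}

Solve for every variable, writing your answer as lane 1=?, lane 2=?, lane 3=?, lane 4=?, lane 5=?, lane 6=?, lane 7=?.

lane 1=2, lane 2=7, lane 3=4, lane 4=3, lane 5=5, lane 6=1, lane 7=6

lane 1's domain is down to {2}, so lane 1 = 2. Eliminate 2 elsewhere: lane 2, lane 4, lane 7.
lane 3 must be 4 (only option left). Strike 4 from lane 2.
lane 4 must be 3 (only option left).
lane 5 must be 5 (only option left).
lane 6's domain is down to {1}, so lane 6 = 1. Eliminate 1 elsewhere: lane 2.
That leaves lane 2 = 7. Eliminate 7 elsewhere: lane 7.
lane 7's domain is down to {6}, so lane 7 = 6.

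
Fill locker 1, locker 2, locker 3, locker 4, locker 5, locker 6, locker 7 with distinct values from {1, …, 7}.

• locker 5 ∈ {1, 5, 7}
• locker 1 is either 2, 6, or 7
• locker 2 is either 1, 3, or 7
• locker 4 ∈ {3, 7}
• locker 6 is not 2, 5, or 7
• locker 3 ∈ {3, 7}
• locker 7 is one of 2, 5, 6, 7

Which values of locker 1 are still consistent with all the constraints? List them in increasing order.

2, 6

The 7 variables together cover exactly {1, 2, 3, 4, 5, 6, 7} — 7 values for 7 variables — and 4 appears only in locker 6's list, so locker 6 = 4.
locker 3 and locker 4 between them cover only {3, 7} — a naked pair. Remove those values from locker 1, locker 2, locker 5, locker 7.
locker 2 has just one choice, so locker 2 = 1. Eliminate 1 elsewhere: locker 5.
locker 5's domain is down to {5}, so locker 5 = 5. Eliminate 5 elsewhere: locker 7.
No further eliminations apply; locker 1 can still be any of 2, 6.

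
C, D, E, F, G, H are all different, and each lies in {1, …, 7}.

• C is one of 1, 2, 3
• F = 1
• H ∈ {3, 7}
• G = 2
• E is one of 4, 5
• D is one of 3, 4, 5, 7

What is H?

7

F has just one choice, so F = 1. So C can't be 1.
That leaves G = 2. So C can't be 2.
C has just one choice, so C = 3. Remove 3 from D, H.
So H = 7.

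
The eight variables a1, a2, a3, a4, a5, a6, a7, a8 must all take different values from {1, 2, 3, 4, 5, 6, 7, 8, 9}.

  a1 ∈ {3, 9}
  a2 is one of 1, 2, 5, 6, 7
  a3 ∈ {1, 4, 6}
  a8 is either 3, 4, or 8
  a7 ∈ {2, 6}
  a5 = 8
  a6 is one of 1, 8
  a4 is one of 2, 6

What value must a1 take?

9

a5's domain is down to {8}, so a5 = 8. Remove 8 from a6, a8.
That leaves a6 = 1. So a2, a3 can't be 1.
a4 and a7 share exactly the 2 values {2, 6}; by pigeonhole those values go to them, so strike 2, 6 from a2, a3.
a3 has just one choice, so a3 = 4. So a8 can't be 4.
a8 has just one choice, so a8 = 3. Remove 3 from a1.
So a1 = 9.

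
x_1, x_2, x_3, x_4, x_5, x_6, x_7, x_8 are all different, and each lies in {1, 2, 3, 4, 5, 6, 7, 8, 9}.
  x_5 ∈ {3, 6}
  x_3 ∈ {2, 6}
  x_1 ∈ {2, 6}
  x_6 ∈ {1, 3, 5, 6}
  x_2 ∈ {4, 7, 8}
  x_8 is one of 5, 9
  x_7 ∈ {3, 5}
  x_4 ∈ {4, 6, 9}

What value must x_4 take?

x_1 and x_3 share exactly the 2 values {2, 6}; by pigeonhole those values go to them, so strike 2, 6 from x_4, x_5, x_6.
x_5's domain is down to {3}, so x_5 = 3. Remove 3 from x_6, x_7.
x_7's domain is down to {5}, so x_7 = 5. Remove 5 from x_6, x_8.
x_8 must be 9 (only option left). Remove 9 from x_4.
So x_4 = 4.

4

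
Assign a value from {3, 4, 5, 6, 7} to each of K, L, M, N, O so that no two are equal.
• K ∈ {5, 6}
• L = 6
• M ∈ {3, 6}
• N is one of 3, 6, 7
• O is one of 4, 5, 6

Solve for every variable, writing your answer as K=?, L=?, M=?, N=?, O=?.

L's domain is down to {6}, so L = 6. So K, M, N, O can't be 6.
M has just one choice, so M = 3. Eliminate 3 elsewhere: N.
N has just one choice, so N = 7.
K's domain is down to {5}, so K = 5. So O can't be 5.
O must be 4 (only option left).

K=5, L=6, M=3, N=7, O=4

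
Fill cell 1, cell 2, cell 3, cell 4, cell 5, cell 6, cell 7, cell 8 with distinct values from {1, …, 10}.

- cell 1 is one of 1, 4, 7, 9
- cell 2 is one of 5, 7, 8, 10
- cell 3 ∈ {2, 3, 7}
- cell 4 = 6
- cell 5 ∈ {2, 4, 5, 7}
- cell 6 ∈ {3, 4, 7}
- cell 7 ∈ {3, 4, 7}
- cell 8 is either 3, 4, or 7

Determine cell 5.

5

cell 4's domain is down to {6}, so cell 4 = 6.
The 3 variables cell 6, cell 7, cell 8 are confined to {3, 4, 7}, which locks those values in; drop them from cell 1, cell 2, cell 3, cell 5.
cell 3 has just one choice, so cell 3 = 2. So cell 5 can't be 2.
So cell 5 = 5.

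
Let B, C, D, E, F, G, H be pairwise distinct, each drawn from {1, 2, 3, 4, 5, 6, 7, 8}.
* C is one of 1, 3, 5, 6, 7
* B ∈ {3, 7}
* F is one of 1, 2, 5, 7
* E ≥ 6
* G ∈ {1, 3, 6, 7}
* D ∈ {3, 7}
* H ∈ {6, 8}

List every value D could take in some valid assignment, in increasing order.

Among the 7 variables, 2 fits only F (and all 7 values in {1, 2, 3, 5, 6, 7, 8} must be used), so F = 2.
The 6 still-open variables draw from only 6 values {1, 3, 5, 6, 7, 8}, so each is used; only C can be 5, hence C = 5.
The 5 still-open variables together cover exactly {1, 3, 6, 7, 8} — 5 values for 5 variables — and 1 appears only in G's list, so G = 1.
The 2 variables B and D are confined to {3, 7}, which locks those values in; drop them from E.
No further eliminations apply; D can still be any of 3, 7.

3, 7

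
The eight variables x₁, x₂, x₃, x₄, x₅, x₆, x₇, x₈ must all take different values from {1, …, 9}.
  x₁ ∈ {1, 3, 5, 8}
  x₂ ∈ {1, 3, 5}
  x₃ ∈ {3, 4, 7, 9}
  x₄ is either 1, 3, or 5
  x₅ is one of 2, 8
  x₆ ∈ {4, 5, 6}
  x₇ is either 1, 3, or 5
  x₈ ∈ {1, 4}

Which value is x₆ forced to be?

6

The 3 variables x₂, x₄, x₇ are confined to {1, 3, 5}, which locks those values in; drop them from x₁, x₃, x₆, x₈.
x₁ must be 8 (only option left). Remove 8 from x₅.
x₅ must be 2 (only option left).
x₈'s domain is down to {4}, so x₈ = 4. So x₃, x₆ can't be 4.
So x₆ = 6.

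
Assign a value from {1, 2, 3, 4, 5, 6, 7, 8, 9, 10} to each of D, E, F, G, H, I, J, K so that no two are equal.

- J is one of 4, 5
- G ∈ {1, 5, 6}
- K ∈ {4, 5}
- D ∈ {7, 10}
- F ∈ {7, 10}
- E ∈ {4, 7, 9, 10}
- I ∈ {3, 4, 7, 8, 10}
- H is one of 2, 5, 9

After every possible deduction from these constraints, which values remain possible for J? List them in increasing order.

The 2 variables D and F are confined to {7, 10}, which locks those values in; drop them from E, I.
J and K between them cover only {4, 5} — a naked pair. Remove those values from E, G, H, I.
That leaves E = 9. So H can't be 9.
That leaves H = 2.
No further eliminations apply; J can still be any of 4, 5.

4, 5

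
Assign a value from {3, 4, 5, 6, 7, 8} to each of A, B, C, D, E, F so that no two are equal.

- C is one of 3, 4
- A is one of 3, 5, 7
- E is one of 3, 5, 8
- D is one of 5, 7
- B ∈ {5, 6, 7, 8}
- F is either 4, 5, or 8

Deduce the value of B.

The 6 variables together cover exactly {3, 4, 5, 6, 7, 8} — 6 values for 6 variables — and 6 appears only in B's list, so B = 6.

6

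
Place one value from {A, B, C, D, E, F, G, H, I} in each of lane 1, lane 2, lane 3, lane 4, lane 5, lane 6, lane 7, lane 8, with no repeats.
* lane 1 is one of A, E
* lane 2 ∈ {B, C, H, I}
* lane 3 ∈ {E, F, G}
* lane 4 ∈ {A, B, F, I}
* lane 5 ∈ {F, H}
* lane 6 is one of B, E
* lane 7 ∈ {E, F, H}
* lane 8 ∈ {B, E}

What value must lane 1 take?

Among the 8 variables, C fits only lane 2 (and all 8 values in {A, B, C, E, F, G, H, I} must be used), so lane 2 = C.
The 7 still-open variables together cover exactly {A, B, E, F, G, H, I} — 7 values for 7 variables — and G appears only in lane 3's list, so lane 3 = G.
Among the 6 still-open variables, I fits only lane 4 (and all 6 values in {A, B, E, F, H, I} must be used), so lane 4 = I.
The 5 still-open variables together cover exactly {A, B, E, F, H} — 5 values for 5 variables — and A appears only in lane 1's list, so lane 1 = A.

A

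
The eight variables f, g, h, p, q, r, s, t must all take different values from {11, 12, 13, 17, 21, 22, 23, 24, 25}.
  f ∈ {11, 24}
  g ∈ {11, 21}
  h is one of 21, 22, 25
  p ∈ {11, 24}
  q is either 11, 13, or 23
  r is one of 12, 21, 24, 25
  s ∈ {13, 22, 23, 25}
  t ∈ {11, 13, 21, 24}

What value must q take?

The 8 variables together cover exactly {11, 12, 13, 21, 22, 23, 24, 25} — 8 values for 8 variables — and 12 appears only in r's list, so r = 12.
f and p between them cover only {11, 24} — a naked pair. Remove those values from g, q, t.
g's domain is down to {21}, so g = 21. Eliminate 21 elsewhere: h, t.
That leaves t = 13. So q, s can't be 13.
So q = 23.

23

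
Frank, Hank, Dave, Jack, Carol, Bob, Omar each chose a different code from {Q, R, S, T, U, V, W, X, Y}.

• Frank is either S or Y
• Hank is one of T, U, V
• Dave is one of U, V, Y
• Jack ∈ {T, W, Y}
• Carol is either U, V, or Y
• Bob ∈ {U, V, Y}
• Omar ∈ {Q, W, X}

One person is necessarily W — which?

Jack

Dave, Carol, Bob between them cover only {U, V, Y} — a naked triple. Remove those values from Frank, Hank, Jack.
Frank must be S (only option left).
Hank has just one choice, so Hank = T. Strike T from Jack.
So W goes to Jack.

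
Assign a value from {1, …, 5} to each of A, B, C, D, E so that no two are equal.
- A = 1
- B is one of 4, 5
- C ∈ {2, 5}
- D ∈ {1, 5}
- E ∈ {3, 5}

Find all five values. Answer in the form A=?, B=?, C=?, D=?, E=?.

A must be 1 (only option left). So D can't be 1.
D's domain is down to {5}, so D = 5. Remove 5 from B, C, E.
E has just one choice, so E = 3.
B's domain is down to {4}, so B = 4.
That leaves C = 2.

A=1, B=4, C=2, D=5, E=3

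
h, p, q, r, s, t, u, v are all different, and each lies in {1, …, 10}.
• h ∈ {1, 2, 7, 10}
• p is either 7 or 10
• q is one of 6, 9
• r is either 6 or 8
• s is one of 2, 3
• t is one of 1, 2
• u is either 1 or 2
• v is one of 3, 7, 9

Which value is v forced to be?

9

The 8 variables together cover exactly {1, 2, 3, 6, 7, 8, 9, 10} — 8 values for 8 variables — and 8 appears only in r's list, so r = 8.
The 7 still-open variables draw from only 7 values {1, 2, 3, 6, 7, 9, 10}, so each is used; only q can be 6, hence q = 6.
The 6 still-open variables together cover exactly {1, 2, 3, 7, 9, 10} — 6 values for 6 variables — and 9 appears only in v's list, so v = 9.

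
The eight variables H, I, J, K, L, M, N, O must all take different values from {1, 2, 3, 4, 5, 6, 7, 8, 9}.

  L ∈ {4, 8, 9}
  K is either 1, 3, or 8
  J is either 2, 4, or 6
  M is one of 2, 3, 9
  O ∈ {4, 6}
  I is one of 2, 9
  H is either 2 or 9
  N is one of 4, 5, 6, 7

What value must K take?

H and I between them cover only {2, 9} — a naked pair. Remove those values from J, L, M.
M has just one choice, so M = 3. Eliminate 3 elsewhere: K.
J and O between them cover only {4, 6} — a naked pair. Remove those values from L, N.
L has just one choice, so L = 8. Eliminate 8 elsewhere: K.
So K = 1.

1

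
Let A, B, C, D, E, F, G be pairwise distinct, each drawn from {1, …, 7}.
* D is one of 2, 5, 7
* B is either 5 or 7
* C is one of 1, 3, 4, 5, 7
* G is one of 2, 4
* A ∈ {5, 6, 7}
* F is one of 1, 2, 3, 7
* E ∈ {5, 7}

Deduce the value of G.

4

The 7 variables together cover exactly {1, 2, 3, 4, 5, 6, 7} — 7 values for 7 variables — and 6 appears only in A's list, so A = 6.
B and E between them cover only {5, 7} — a naked pair. Remove those values from C, D, F.
D has just one choice, so D = 2. Eliminate 2 elsewhere: F, G.
So G = 4.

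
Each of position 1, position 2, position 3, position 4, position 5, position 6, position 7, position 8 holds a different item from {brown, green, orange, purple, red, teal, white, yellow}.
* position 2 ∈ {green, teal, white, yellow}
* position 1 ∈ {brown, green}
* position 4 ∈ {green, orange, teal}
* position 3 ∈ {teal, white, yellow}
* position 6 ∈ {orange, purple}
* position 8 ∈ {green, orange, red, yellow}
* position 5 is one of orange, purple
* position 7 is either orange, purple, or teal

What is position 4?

The 8 variables draw from only 8 values {brown, green, orange, purple, red, teal, white, yellow}, so each is used; only position 1 can be brown, hence position 1 = brown.
The 7 still-open variables draw from only 7 values {green, orange, purple, red, teal, white, yellow}, so each is used; only position 8 can be red, hence position 8 = red.
position 5 and position 6 share exactly the 2 values {orange, purple}; by pigeonhole those values go to them, so strike orange, purple from position 4, position 7.
position 7 must be teal (only option left). Eliminate teal elsewhere: position 2, position 3, position 4.
So position 4 = green.

green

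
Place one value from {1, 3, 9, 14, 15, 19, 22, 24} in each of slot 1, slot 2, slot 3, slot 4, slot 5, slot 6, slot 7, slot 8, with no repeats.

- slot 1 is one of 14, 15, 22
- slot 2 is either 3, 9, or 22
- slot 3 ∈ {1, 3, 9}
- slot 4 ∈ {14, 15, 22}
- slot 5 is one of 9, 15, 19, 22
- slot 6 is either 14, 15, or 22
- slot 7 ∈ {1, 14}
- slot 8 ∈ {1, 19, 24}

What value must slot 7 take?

The 8 variables draw from only 8 values {1, 3, 9, 14, 15, 19, 22, 24}, so each is used; only slot 8 can be 24, hence slot 8 = 24.
The 7 still-open variables draw from only 7 values {1, 3, 9, 14, 15, 19, 22}, so each is used; only slot 5 can be 19, hence slot 5 = 19.
slot 1, slot 4, slot 6 share exactly the 3 values {14, 15, 22}; by pigeonhole those values go to them, so strike 14, 15, 22 from slot 2, slot 7.
So slot 7 = 1.

1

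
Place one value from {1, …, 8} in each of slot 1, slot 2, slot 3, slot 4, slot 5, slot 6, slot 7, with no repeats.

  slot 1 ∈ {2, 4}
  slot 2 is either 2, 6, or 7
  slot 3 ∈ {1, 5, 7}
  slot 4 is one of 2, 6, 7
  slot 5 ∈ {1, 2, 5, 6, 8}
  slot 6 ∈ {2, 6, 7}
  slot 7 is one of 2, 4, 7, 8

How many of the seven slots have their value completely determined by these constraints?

2

The 3 variables slot 2, slot 4, slot 6 are confined to {2, 6, 7}, which locks those values in; drop them from slot 1, slot 3, slot 5, slot 7.
That leaves slot 1 = 4. So slot 7 can't be 4.
slot 7's domain is down to {8}, so slot 7 = 8. Remove 8 from slot 5.
Determined: slot 1=4, slot 7=8. The other slots each still have more than one consistent value. That makes 2.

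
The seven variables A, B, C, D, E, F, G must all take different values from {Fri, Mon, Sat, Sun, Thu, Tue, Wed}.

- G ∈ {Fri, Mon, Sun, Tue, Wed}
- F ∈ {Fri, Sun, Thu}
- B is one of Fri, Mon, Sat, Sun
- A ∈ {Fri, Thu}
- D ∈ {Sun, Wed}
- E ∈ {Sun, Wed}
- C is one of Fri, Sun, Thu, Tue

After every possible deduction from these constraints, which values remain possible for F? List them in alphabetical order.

The 7 variables together cover exactly {Fri, Mon, Sat, Sun, Thu, Tue, Wed} — 7 values for 7 variables — and Sat appears only in B's list, so B = Sat.
The 6 still-open variables together cover exactly {Fri, Mon, Sun, Thu, Tue, Wed} — 6 values for 6 variables — and Mon appears only in G's list, so G = Mon.
Among the 5 still-open variables, Tue fits only C (and all 5 values in {Fri, Sun, Thu, Tue, Wed} must be used), so C = Tue.
D and E share exactly the 2 values {Sun, Wed}; by pigeonhole those values go to them, so strike Sun, Wed from F.
No further eliminations apply; F can still be any of Fri, Thu.

Fri, Thu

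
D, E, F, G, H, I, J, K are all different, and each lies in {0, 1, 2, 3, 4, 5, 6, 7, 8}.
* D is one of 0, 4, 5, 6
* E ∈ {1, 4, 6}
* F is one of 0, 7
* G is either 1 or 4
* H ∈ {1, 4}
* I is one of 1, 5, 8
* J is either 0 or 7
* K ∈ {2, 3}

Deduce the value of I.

8

F and J between them cover only {0, 7} — a naked pair. Remove those values from D.
G and H between them cover only {1, 4} — a naked pair. Remove those values from D, E, I.
E must be 6 (only option left). Remove 6 from D.
D has just one choice, so D = 5. Remove 5 from I.
So I = 8.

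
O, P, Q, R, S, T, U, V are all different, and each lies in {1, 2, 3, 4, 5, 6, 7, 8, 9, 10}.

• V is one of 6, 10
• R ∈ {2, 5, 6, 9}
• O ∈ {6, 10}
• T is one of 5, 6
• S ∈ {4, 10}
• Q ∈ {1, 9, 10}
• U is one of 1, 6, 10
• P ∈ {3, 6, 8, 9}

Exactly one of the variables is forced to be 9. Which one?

O and V share exactly the 2 values {6, 10}; by pigeonhole those values go to them, so strike 6, 10 from P, Q, R, S, T, U.
That leaves S = 4.
T's domain is down to {5}, so T = 5. So R can't be 5.
That leaves U = 1. Strike 1 from Q.
So 9 goes to Q.

Q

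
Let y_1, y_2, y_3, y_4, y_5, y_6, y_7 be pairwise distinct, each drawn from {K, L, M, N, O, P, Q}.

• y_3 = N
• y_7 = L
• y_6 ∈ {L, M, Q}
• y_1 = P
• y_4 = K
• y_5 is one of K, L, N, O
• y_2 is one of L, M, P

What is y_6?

Q

y_1 has just one choice, so y_1 = P. So y_2 can't be P.
y_3's domain is down to {N}, so y_3 = N. Strike N from y_5.
y_4's domain is down to {K}, so y_4 = K. Strike K from y_5.
That leaves y_7 = L. So y_2, y_5, y_6 can't be L.
y_2 has just one choice, so y_2 = M. So y_6 can't be M.
So y_6 = Q.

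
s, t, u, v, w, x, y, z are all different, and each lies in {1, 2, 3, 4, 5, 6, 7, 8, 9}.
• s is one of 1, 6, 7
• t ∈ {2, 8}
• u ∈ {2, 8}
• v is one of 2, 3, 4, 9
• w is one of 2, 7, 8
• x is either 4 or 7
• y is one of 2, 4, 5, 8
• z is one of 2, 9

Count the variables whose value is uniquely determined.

t and u share exactly the 2 values {2, 8}; by pigeonhole those values go to them, so strike 2, 8 from v, w, y, z.
That leaves w = 7. Eliminate 7 elsewhere: s, x.
That leaves x = 4. Strike 4 from v, y.
y's domain is down to {5}, so y = 5.
z has just one choice, so z = 9. So v can't be 9.
v must be 3 (only option left).
Determined: v=3, w=7, x=4, y=5, z=9. The other variables each still have more than one consistent value. That makes 5.

5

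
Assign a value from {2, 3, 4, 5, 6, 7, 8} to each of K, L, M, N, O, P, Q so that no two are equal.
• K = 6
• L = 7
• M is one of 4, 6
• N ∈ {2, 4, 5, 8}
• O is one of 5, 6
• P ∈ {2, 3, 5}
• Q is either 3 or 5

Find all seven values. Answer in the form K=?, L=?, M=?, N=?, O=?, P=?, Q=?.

K's domain is down to {6}, so K = 6. Strike 6 from M, O.
L has just one choice, so L = 7.
M must be 4 (only option left). Eliminate 4 elsewhere: N.
O has just one choice, so O = 5. Eliminate 5 elsewhere: N, P, Q.
Q must be 3 (only option left). Strike 3 from P.
That leaves P = 2. Eliminate 2 elsewhere: N.
N must be 8 (only option left).

K=6, L=7, M=4, N=8, O=5, P=2, Q=3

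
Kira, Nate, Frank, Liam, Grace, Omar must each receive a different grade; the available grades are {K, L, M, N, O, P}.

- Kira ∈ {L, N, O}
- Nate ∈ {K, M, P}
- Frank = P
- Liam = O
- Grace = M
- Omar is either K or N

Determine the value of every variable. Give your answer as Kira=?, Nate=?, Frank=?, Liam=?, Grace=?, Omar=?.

Kira=L, Nate=K, Frank=P, Liam=O, Grace=M, Omar=N

Frank has just one choice, so Frank = P. Remove P from Nate.
Liam has just one choice, so Liam = O. So Kira can't be O.
Grace must be M (only option left). Strike M from Nate.
Nate's domain is down to {K}, so Nate = K. Strike K from Omar.
Omar must be N (only option left). Strike N from Kira.
Kira must be L (only option left).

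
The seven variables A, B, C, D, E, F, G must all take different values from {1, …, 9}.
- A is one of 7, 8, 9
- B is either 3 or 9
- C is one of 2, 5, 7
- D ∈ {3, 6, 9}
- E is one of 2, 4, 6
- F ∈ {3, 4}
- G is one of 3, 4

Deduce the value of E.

The 2 variables F and G are confined to {3, 4}, which locks those values in; drop them from B, D, E.
B has just one choice, so B = 9. So A, D can't be 9.
D's domain is down to {6}, so D = 6. Eliminate 6 elsewhere: E.
So E = 2.

2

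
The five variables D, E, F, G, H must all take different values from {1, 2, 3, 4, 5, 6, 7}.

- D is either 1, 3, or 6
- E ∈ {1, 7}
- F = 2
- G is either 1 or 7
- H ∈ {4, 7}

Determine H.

4

F has just one choice, so F = 2.
The 2 variables E and G are confined to {1, 7}, which locks those values in; drop them from D, H.
So H = 4.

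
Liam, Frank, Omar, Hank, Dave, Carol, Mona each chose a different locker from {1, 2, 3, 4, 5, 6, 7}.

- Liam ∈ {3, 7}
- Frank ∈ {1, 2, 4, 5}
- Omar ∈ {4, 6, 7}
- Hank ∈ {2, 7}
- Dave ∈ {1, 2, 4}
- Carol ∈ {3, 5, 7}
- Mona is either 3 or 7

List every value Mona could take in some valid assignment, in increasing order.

The 7 variables together cover exactly {1, 2, 3, 4, 5, 6, 7} — 7 values for 7 variables — and 6 appears only in Omar's list, so Omar = 6.
The 2 variables Liam and Mona are confined to {3, 7}, which locks those values in; drop them from Hank, Carol.
That leaves Hank = 2. Eliminate 2 elsewhere: Frank, Dave.
Carol's domain is down to {5}, so Carol = 5. So Frank can't be 5.
No further eliminations apply; Mona can still be any of 3, 7.

3, 7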